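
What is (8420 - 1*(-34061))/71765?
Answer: 42481/71765 ≈ 0.59195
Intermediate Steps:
(8420 - 1*(-34061))/71765 = (8420 + 34061)*(1/71765) = 42481*(1/71765) = 42481/71765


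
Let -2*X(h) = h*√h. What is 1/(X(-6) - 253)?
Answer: -253/64063 - 3*I*√6/64063 ≈ -0.0039492 - 0.00011471*I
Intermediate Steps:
X(h) = -h^(3/2)/2 (X(h) = -h*√h/2 = -h^(3/2)/2)
1/(X(-6) - 253) = 1/(-(-3)*I*√6 - 253) = 1/(3*I*√6 - 253) = 1/(-253 + 3*I*√6)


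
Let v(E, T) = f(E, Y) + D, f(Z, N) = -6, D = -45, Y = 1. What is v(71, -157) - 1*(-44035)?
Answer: 43984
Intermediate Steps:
v(E, T) = -51 (v(E, T) = -6 - 45 = -51)
v(71, -157) - 1*(-44035) = -51 - 1*(-44035) = -51 + 44035 = 43984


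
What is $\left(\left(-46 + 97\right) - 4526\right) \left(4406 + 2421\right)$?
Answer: $-30550825$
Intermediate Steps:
$\left(\left(-46 + 97\right) - 4526\right) \left(4406 + 2421\right) = \left(51 - 4526\right) 6827 = \left(-4475\right) 6827 = -30550825$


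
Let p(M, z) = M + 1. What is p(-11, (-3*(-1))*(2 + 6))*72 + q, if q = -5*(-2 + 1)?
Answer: -715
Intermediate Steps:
q = 5 (q = -5*(-1) = 5)
p(M, z) = 1 + M
p(-11, (-3*(-1))*(2 + 6))*72 + q = (1 - 11)*72 + 5 = -10*72 + 5 = -720 + 5 = -715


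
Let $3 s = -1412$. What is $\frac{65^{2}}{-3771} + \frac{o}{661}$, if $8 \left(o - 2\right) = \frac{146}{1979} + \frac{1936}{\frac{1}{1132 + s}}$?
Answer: $\frac{4755424179391}{19731666996} \approx 241.0$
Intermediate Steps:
$s = - \frac{1412}{3}$ ($s = \frac{1}{3} \left(-1412\right) = - \frac{1412}{3} \approx -470.67$)
$o = \frac{3800740963}{23748}$ ($o = 2 + \frac{\frac{146}{1979} + \frac{1936}{\frac{1}{1132 - \frac{1412}{3}}}}{8} = 2 + \frac{146 \cdot \frac{1}{1979} + \frac{1936}{\frac{1}{\frac{1984}{3}}}}{8} = 2 + \frac{\frac{146}{1979} + \frac{1936}{\frac{3}{1984}}}{8} = 2 + \frac{\frac{146}{1979} + 1936 \cdot \frac{1984}{3}}{8} = 2 + \frac{\frac{146}{1979} + \frac{3841024}{3}}{8} = 2 + \frac{1}{8} \cdot \frac{7601386934}{5937} = 2 + \frac{3800693467}{23748} = \frac{3800740963}{23748} \approx 1.6004 \cdot 10^{5}$)
$\frac{65^{2}}{-3771} + \frac{o}{661} = \frac{65^{2}}{-3771} + \frac{3800740963}{23748 \cdot 661} = 4225 \left(- \frac{1}{3771}\right) + \frac{3800740963}{23748} \cdot \frac{1}{661} = - \frac{4225}{3771} + \frac{3800740963}{15697428} = \frac{4755424179391}{19731666996}$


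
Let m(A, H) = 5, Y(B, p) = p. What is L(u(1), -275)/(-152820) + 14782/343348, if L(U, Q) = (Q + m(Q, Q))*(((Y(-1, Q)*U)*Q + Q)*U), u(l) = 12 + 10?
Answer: 3141331570303/48583742 ≈ 64658.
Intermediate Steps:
u(l) = 22
L(U, Q) = U*(5 + Q)*(Q + U*Q²) (L(U, Q) = (Q + 5)*(((Q*U)*Q + Q)*U) = (5 + Q)*((U*Q² + Q)*U) = (5 + Q)*((Q + U*Q²)*U) = (5 + Q)*(U*(Q + U*Q²)) = U*(5 + Q)*(Q + U*Q²))
L(u(1), -275)/(-152820) + 14782/343348 = -275*22*(5 - 275 + 22*(-275)² + 5*(-275)*22)/(-152820) + 14782/343348 = -275*22*(5 - 275 + 22*75625 - 30250)*(-1/152820) + 14782*(1/343348) = -275*22*(5 - 275 + 1663750 - 30250)*(-1/152820) + 7391/171674 = -275*22*1633230*(-1/152820) + 7391/171674 = -9881041500*(-1/152820) + 7391/171674 = 18298225/283 + 7391/171674 = 3141331570303/48583742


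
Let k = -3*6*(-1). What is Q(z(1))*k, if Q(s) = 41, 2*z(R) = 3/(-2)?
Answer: 738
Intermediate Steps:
z(R) = -3/4 (z(R) = (3/(-2))/2 = (3*(-1/2))/2 = (1/2)*(-3/2) = -3/4)
k = 18 (k = -18*(-1) = 18)
Q(z(1))*k = 41*18 = 738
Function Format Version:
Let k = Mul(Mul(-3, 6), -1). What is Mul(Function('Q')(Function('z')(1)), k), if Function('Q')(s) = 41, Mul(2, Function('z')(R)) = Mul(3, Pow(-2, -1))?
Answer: 738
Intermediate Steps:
Function('z')(R) = Rational(-3, 4) (Function('z')(R) = Mul(Rational(1, 2), Mul(3, Pow(-2, -1))) = Mul(Rational(1, 2), Mul(3, Rational(-1, 2))) = Mul(Rational(1, 2), Rational(-3, 2)) = Rational(-3, 4))
k = 18 (k = Mul(-18, -1) = 18)
Mul(Function('Q')(Function('z')(1)), k) = Mul(41, 18) = 738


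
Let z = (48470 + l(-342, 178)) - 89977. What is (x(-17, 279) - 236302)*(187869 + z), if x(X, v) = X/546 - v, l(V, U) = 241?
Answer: -18937184943529/546 ≈ -3.4683e+10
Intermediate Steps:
z = -41266 (z = (48470 + 241) - 89977 = 48711 - 89977 = -41266)
x(X, v) = -v + X/546 (x(X, v) = X*(1/546) - v = X/546 - v = -v + X/546)
(x(-17, 279) - 236302)*(187869 + z) = ((-1*279 + (1/546)*(-17)) - 236302)*(187869 - 41266) = ((-279 - 17/546) - 236302)*146603 = (-152351/546 - 236302)*146603 = -129173243/546*146603 = -18937184943529/546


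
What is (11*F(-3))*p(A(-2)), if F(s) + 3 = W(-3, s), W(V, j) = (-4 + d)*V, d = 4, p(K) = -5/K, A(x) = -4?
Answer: -165/4 ≈ -41.250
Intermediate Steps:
W(V, j) = 0 (W(V, j) = (-4 + 4)*V = 0*V = 0)
F(s) = -3 (F(s) = -3 + 0 = -3)
(11*F(-3))*p(A(-2)) = (11*(-3))*(-5/(-4)) = -(-165)*(-1)/4 = -33*5/4 = -165/4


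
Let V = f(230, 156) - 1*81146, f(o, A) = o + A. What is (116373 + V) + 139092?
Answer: 174705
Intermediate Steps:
f(o, A) = A + o
V = -80760 (V = (156 + 230) - 1*81146 = 386 - 81146 = -80760)
(116373 + V) + 139092 = (116373 - 80760) + 139092 = 35613 + 139092 = 174705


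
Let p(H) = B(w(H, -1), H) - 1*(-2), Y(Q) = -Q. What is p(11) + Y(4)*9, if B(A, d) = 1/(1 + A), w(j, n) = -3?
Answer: -69/2 ≈ -34.500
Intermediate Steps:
p(H) = 3/2 (p(H) = 1/(1 - 3) - 1*(-2) = 1/(-2) + 2 = -1/2 + 2 = 3/2)
p(11) + Y(4)*9 = 3/2 - 1*4*9 = 3/2 - 4*9 = 3/2 - 36 = -69/2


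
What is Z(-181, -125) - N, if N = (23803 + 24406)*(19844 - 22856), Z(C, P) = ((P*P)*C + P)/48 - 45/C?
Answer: 210172257069/1448 ≈ 1.4515e+8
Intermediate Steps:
Z(C, P) = -45/C + P/48 + C*P²/48 (Z(C, P) = (P²*C + P)*(1/48) - 45/C = (C*P² + P)*(1/48) - 45/C = (P + C*P²)*(1/48) - 45/C = (P/48 + C*P²/48) - 45/C = -45/C + P/48 + C*P²/48)
N = -145205508 (N = 48209*(-3012) = -145205508)
Z(-181, -125) - N = (1/48)*(-2160 - 181*(-125)*(1 - 181*(-125)))/(-181) - 1*(-145205508) = (1/48)*(-1/181)*(-2160 - 181*(-125)*(1 + 22625)) + 145205508 = (1/48)*(-1/181)*(-2160 - 181*(-125)*22626) + 145205508 = (1/48)*(-1/181)*(-2160 + 511913250) + 145205508 = (1/48)*(-1/181)*511911090 + 145205508 = -85318515/1448 + 145205508 = 210172257069/1448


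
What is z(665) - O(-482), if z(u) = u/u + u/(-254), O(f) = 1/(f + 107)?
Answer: -153871/95250 ≈ -1.6154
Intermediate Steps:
O(f) = 1/(107 + f)
z(u) = 1 - u/254 (z(u) = 1 + u*(-1/254) = 1 - u/254)
z(665) - O(-482) = (1 - 1/254*665) - 1/(107 - 482) = (1 - 665/254) - 1/(-375) = -411/254 - 1*(-1/375) = -411/254 + 1/375 = -153871/95250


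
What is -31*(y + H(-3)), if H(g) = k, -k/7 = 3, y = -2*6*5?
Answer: 2511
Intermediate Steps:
y = -60 (y = -12*5 = -60)
k = -21 (k = -7*3 = -21)
H(g) = -21
-31*(y + H(-3)) = -31*(-60 - 21) = -31*(-81) = 2511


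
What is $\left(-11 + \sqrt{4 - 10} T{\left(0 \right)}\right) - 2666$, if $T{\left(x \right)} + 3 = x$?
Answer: $-2677 - 3 i \sqrt{6} \approx -2677.0 - 7.3485 i$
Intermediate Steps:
$T{\left(x \right)} = -3 + x$
$\left(-11 + \sqrt{4 - 10} T{\left(0 \right)}\right) - 2666 = \left(-11 + \sqrt{4 - 10} \left(-3 + 0\right)\right) - 2666 = \left(-11 + \sqrt{-6} \left(-3\right)\right) - 2666 = \left(-11 + i \sqrt{6} \left(-3\right)\right) - 2666 = \left(-11 - 3 i \sqrt{6}\right) - 2666 = -2677 - 3 i \sqrt{6}$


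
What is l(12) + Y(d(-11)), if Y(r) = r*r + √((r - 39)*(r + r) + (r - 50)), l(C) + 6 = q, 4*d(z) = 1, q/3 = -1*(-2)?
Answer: 1/16 + I*√1106/4 ≈ 0.0625 + 8.3141*I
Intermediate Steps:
q = 6 (q = 3*(-1*(-2)) = 3*2 = 6)
d(z) = ¼ (d(z) = (¼)*1 = ¼)
l(C) = 0 (l(C) = -6 + 6 = 0)
Y(r) = r² + √(-50 + r + 2*r*(-39 + r)) (Y(r) = r² + √((-39 + r)*(2*r) + (-50 + r)) = r² + √(2*r*(-39 + r) + (-50 + r)) = r² + √(-50 + r + 2*r*(-39 + r)))
l(12) + Y(d(-11)) = 0 + ((¼)² + √(-50 - 77*¼ + 2*(¼)²)) = 0 + (1/16 + √(-50 - 77/4 + 2*(1/16))) = 0 + (1/16 + √(-50 - 77/4 + ⅛)) = 0 + (1/16 + √(-553/8)) = 0 + (1/16 + I*√1106/4) = 1/16 + I*√1106/4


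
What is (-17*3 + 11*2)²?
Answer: 841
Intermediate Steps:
(-17*3 + 11*2)² = (-51 + 22)² = (-29)² = 841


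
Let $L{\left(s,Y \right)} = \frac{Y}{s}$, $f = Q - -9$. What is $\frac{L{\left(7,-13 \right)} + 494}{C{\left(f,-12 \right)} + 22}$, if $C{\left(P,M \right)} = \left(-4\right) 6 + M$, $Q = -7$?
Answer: $- \frac{3445}{98} \approx -35.153$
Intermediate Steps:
$f = 2$ ($f = -7 - -9 = -7 + 9 = 2$)
$C{\left(P,M \right)} = -24 + M$
$\frac{L{\left(7,-13 \right)} + 494}{C{\left(f,-12 \right)} + 22} = \frac{- \frac{13}{7} + 494}{\left(-24 - 12\right) + 22} = \frac{\left(-13\right) \frac{1}{7} + 494}{-36 + 22} = \frac{- \frac{13}{7} + 494}{-14} = \frac{3445}{7} \left(- \frac{1}{14}\right) = - \frac{3445}{98}$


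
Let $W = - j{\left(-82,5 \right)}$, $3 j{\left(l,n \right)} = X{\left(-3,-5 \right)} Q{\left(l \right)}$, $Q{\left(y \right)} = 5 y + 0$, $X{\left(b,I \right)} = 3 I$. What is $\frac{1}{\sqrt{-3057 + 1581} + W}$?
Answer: $- \frac{25}{51268} - \frac{3 i \sqrt{41}}{2101988} \approx -0.00048763 - 9.1387 \cdot 10^{-6} i$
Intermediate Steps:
$Q{\left(y \right)} = 5 y$
$j{\left(l,n \right)} = - 25 l$ ($j{\left(l,n \right)} = \frac{3 \left(-5\right) 5 l}{3} = \frac{\left(-15\right) 5 l}{3} = \frac{\left(-75\right) l}{3} = - 25 l$)
$W = -2050$ ($W = - \left(-25\right) \left(-82\right) = \left(-1\right) 2050 = -2050$)
$\frac{1}{\sqrt{-3057 + 1581} + W} = \frac{1}{\sqrt{-3057 + 1581} - 2050} = \frac{1}{\sqrt{-1476} - 2050} = \frac{1}{6 i \sqrt{41} - 2050} = \frac{1}{-2050 + 6 i \sqrt{41}}$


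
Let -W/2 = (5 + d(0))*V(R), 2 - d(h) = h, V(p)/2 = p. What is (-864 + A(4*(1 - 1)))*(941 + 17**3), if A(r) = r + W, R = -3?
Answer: -4566120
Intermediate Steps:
V(p) = 2*p
d(h) = 2 - h
W = 84 (W = -2*(5 + (2 - 1*0))*2*(-3) = -2*(5 + (2 + 0))*(-6) = -2*(5 + 2)*(-6) = -14*(-6) = -2*(-42) = 84)
A(r) = 84 + r (A(r) = r + 84 = 84 + r)
(-864 + A(4*(1 - 1)))*(941 + 17**3) = (-864 + (84 + 4*(1 - 1)))*(941 + 17**3) = (-864 + (84 + 4*0))*(941 + 4913) = (-864 + (84 + 0))*5854 = (-864 + 84)*5854 = -780*5854 = -4566120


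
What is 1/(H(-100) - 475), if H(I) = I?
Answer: -1/575 ≈ -0.0017391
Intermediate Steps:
1/(H(-100) - 475) = 1/(-100 - 475) = 1/(-575) = -1/575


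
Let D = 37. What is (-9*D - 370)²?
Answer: 494209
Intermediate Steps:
(-9*D - 370)² = (-9*37 - 370)² = (-333 - 370)² = (-703)² = 494209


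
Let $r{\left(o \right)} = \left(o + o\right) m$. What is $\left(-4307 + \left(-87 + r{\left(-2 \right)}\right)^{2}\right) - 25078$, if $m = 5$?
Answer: $-17936$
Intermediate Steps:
$r{\left(o \right)} = 10 o$ ($r{\left(o \right)} = \left(o + o\right) 5 = 2 o 5 = 10 o$)
$\left(-4307 + \left(-87 + r{\left(-2 \right)}\right)^{2}\right) - 25078 = \left(-4307 + \left(-87 + 10 \left(-2\right)\right)^{2}\right) - 25078 = \left(-4307 + \left(-87 - 20\right)^{2}\right) - 25078 = \left(-4307 + \left(-107\right)^{2}\right) - 25078 = \left(-4307 + 11449\right) - 25078 = 7142 - 25078 = -17936$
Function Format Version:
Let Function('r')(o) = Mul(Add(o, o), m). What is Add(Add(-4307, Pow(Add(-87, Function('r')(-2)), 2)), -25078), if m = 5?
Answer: -17936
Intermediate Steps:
Function('r')(o) = Mul(10, o) (Function('r')(o) = Mul(Add(o, o), 5) = Mul(Mul(2, o), 5) = Mul(10, o))
Add(Add(-4307, Pow(Add(-87, Function('r')(-2)), 2)), -25078) = Add(Add(-4307, Pow(Add(-87, Mul(10, -2)), 2)), -25078) = Add(Add(-4307, Pow(Add(-87, -20), 2)), -25078) = Add(Add(-4307, Pow(-107, 2)), -25078) = Add(Add(-4307, 11449), -25078) = Add(7142, -25078) = -17936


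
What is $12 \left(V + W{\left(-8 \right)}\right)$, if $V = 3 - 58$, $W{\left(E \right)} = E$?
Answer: $-756$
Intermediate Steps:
$V = -55$ ($V = 3 - 58 = -55$)
$12 \left(V + W{\left(-8 \right)}\right) = 12 \left(-55 - 8\right) = 12 \left(-63\right) = -756$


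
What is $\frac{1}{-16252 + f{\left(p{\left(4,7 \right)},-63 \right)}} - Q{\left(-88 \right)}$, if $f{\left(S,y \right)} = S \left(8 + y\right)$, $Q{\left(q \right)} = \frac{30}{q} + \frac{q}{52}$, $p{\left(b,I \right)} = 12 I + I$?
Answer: $\frac{24721319}{12159004} \approx 2.0332$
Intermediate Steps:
$p{\left(b,I \right)} = 13 I$
$Q{\left(q \right)} = \frac{30}{q} + \frac{q}{52}$ ($Q{\left(q \right)} = \frac{30}{q} + q \frac{1}{52} = \frac{30}{q} + \frac{q}{52}$)
$\frac{1}{-16252 + f{\left(p{\left(4,7 \right)},-63 \right)}} - Q{\left(-88 \right)} = \frac{1}{-16252 + 13 \cdot 7 \left(8 - 63\right)} - \left(\frac{30}{-88} + \frac{1}{52} \left(-88\right)\right) = \frac{1}{-16252 + 91 \left(-55\right)} - \left(30 \left(- \frac{1}{88}\right) - \frac{22}{13}\right) = \frac{1}{-16252 - 5005} - \left(- \frac{15}{44} - \frac{22}{13}\right) = \frac{1}{-21257} - - \frac{1163}{572} = - \frac{1}{21257} + \frac{1163}{572} = \frac{24721319}{12159004}$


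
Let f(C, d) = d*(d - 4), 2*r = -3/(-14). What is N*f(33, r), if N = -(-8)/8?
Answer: -327/784 ≈ -0.41709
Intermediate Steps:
r = 3/28 (r = (-3/(-14))/2 = (-3*(-1/14))/2 = (½)*(3/14) = 3/28 ≈ 0.10714)
f(C, d) = d*(-4 + d)
N = 1 (N = -(-8)/8 = -4*(-¼) = 1)
N*f(33, r) = 1*(3*(-4 + 3/28)/28) = 1*((3/28)*(-109/28)) = 1*(-327/784) = -327/784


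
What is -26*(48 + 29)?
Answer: -2002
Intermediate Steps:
-26*(48 + 29) = -26*77 = -2002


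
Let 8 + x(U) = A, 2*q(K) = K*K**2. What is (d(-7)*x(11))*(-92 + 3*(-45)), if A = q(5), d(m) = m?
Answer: 173201/2 ≈ 86601.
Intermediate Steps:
q(K) = K**3/2 (q(K) = (K*K**2)/2 = K**3/2)
A = 125/2 (A = (1/2)*5**3 = (1/2)*125 = 125/2 ≈ 62.500)
x(U) = 109/2 (x(U) = -8 + 125/2 = 109/2)
(d(-7)*x(11))*(-92 + 3*(-45)) = (-7*109/2)*(-92 + 3*(-45)) = -763*(-92 - 135)/2 = -763/2*(-227) = 173201/2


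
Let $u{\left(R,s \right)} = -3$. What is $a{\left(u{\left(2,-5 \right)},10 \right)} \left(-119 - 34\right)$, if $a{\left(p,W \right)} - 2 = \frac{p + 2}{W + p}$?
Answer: $- \frac{1989}{7} \approx -284.14$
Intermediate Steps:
$a{\left(p,W \right)} = 2 + \frac{2 + p}{W + p}$ ($a{\left(p,W \right)} = 2 + \frac{p + 2}{W + p} = 2 + \frac{2 + p}{W + p}$)
$a{\left(u{\left(2,-5 \right)},10 \right)} \left(-119 - 34\right) = \frac{2 + 2 \cdot 10 + 3 \left(-3\right)}{10 - 3} \left(-119 - 34\right) = \frac{2 + 20 - 9}{7} \left(-153\right) = \frac{1}{7} \cdot 13 \left(-153\right) = \frac{13}{7} \left(-153\right) = - \frac{1989}{7}$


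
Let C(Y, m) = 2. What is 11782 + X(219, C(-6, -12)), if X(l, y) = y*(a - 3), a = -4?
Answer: 11768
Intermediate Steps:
X(l, y) = -7*y (X(l, y) = y*(-4 - 3) = y*(-7) = -7*y)
11782 + X(219, C(-6, -12)) = 11782 - 7*2 = 11782 - 14 = 11768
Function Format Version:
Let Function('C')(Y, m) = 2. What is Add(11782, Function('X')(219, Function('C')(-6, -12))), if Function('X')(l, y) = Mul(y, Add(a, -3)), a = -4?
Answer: 11768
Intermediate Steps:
Function('X')(l, y) = Mul(-7, y) (Function('X')(l, y) = Mul(y, Add(-4, -3)) = Mul(y, -7) = Mul(-7, y))
Add(11782, Function('X')(219, Function('C')(-6, -12))) = Add(11782, Mul(-7, 2)) = Add(11782, -14) = 11768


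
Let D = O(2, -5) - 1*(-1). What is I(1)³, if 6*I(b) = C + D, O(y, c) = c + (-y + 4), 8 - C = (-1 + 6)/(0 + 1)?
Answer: 1/216 ≈ 0.0046296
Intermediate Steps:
C = 3 (C = 8 - (-1 + 6)/(0 + 1) = 8 - 5/1 = 8 - 5 = 3)
O(y, c) = 4 + c - y (O(y, c) = c + (4 - y) = 4 + c - y)
D = -2 (D = (4 - 5 - 1*2) - 1*(-1) = (4 - 5 - 2) + 1 = -3 + 1 = -2)
I(b) = ⅙ (I(b) = (3 - 2)/6 = (⅙)*1 = ⅙)
I(1)³ = (⅙)³ = 1/216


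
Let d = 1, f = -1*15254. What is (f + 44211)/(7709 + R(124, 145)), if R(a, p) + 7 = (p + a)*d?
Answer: 28957/7971 ≈ 3.6328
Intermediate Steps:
f = -15254
R(a, p) = -7 + a + p (R(a, p) = -7 + (p + a)*1 = -7 + (a + p)*1 = -7 + (a + p) = -7 + a + p)
(f + 44211)/(7709 + R(124, 145)) = (-15254 + 44211)/(7709 + (-7 + 124 + 145)) = 28957/(7709 + 262) = 28957/7971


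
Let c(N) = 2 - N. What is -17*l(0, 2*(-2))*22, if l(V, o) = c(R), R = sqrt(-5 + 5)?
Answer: -748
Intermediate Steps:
R = 0 (R = sqrt(0) = 0)
l(V, o) = 2 (l(V, o) = 2 - 1*0 = 2 + 0 = 2)
-17*l(0, 2*(-2))*22 = -17*2*22 = -34*22 = -748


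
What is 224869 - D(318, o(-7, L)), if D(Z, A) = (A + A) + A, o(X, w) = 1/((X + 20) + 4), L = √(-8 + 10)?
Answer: 3822770/17 ≈ 2.2487e+5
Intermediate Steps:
L = √2 ≈ 1.4142
o(X, w) = 1/(24 + X) (o(X, w) = 1/((20 + X) + 4) = 1/(24 + X))
D(Z, A) = 3*A (D(Z, A) = 2*A + A = 3*A)
224869 - D(318, o(-7, L)) = 224869 - 3/(24 - 7) = 224869 - 3/17 = 3822770/17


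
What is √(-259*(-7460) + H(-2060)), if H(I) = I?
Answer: 4*√120630 ≈ 1389.3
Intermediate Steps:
√(-259*(-7460) + H(-2060)) = √(-259*(-7460) - 2060) = √(1932140 - 2060) = √1930080 = 4*√120630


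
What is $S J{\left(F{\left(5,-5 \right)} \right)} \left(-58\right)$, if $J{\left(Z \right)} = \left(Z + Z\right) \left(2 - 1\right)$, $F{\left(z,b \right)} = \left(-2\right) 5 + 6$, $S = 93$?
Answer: $43152$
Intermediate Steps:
$F{\left(z,b \right)} = -4$ ($F{\left(z,b \right)} = -10 + 6 = -4$)
$J{\left(Z \right)} = 2 Z$ ($J{\left(Z \right)} = 2 Z 1 = 2 Z$)
$S J{\left(F{\left(5,-5 \right)} \right)} \left(-58\right) = 93 \cdot 2 \left(-4\right) \left(-58\right) = 93 \left(-8\right) \left(-58\right) = \left(-744\right) \left(-58\right) = 43152$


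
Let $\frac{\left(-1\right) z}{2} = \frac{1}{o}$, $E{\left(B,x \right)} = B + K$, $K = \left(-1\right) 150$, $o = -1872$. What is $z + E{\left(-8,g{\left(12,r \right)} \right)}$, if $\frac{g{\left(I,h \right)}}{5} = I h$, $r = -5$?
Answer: $- \frac{147887}{936} \approx -158.0$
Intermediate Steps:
$K = -150$
$g{\left(I,h \right)} = 5 I h$
$E{\left(B,x \right)} = -150 + B$ ($E{\left(B,x \right)} = B - 150 = -150 + B$)
$z = \frac{1}{936}$ ($z = - \frac{2}{-1872} = \left(-2\right) \left(- \frac{1}{1872}\right) = \frac{1}{936} \approx 0.0010684$)
$z + E{\left(-8,g{\left(12,r \right)} \right)} = \frac{1}{936} - 158 = - \frac{147887}{936}$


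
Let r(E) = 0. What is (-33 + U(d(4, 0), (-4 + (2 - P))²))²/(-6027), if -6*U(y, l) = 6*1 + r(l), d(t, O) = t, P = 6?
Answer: -1156/6027 ≈ -0.19180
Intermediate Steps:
U(y, l) = -1 (U(y, l) = -(6*1 + 0)/6 = -(6 + 0)/6 = -⅙*6 = -1)
(-33 + U(d(4, 0), (-4 + (2 - P))²))²/(-6027) = (-33 - 1)²/(-6027) = (-34)²*(-1/6027) = 1156*(-1/6027) = -1156/6027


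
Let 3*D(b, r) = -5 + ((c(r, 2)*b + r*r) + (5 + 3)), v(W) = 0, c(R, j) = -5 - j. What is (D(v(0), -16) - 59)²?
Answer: 6724/9 ≈ 747.11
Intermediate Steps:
D(b, r) = 1 - 7*b/3 + r²/3 (D(b, r) = (-5 + (((-5 - 1*2)*b + r*r) + (5 + 3)))/3 = (-5 + (((-5 - 2)*b + r²) + 8))/3 = (-5 + ((-7*b + r²) + 8))/3 = (-5 + ((r² - 7*b) + 8))/3 = (-5 + (8 + r² - 7*b))/3 = (3 + r² - 7*b)/3 = 1 - 7*b/3 + r²/3)
(D(v(0), -16) - 59)² = ((1 - 7/3*0 + (⅓)*(-16)²) - 59)² = ((1 + 0 + (⅓)*256) - 59)² = ((1 + 0 + 256/3) - 59)² = (259/3 - 59)² = (82/3)² = 6724/9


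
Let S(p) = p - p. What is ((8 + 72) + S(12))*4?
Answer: 320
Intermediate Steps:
S(p) = 0
((8 + 72) + S(12))*4 = ((8 + 72) + 0)*4 = (80 + 0)*4 = 80*4 = 320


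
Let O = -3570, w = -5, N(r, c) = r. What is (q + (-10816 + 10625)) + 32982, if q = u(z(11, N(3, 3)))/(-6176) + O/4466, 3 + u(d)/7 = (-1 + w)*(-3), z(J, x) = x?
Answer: 64601383529/1970144 ≈ 32790.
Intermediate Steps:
u(d) = 105 (u(d) = -21 + 7*((-1 - 5)*(-3)) = -21 + 7*(-6*(-3)) = -21 + 7*18 = -21 + 126 = 105)
q = -1608375/1970144 (q = 105/(-6176) - 3570/4466 = 105*(-1/6176) - 3570*1/4466 = -105/6176 - 255/319 = -1608375/1970144 ≈ -0.81637)
(q + (-10816 + 10625)) + 32982 = (-1608375/1970144 + (-10816 + 10625)) + 32982 = (-1608375/1970144 - 191) + 32982 = -377905879/1970144 + 32982 = 64601383529/1970144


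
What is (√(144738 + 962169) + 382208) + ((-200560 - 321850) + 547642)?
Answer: 407440 + √1106907 ≈ 4.0849e+5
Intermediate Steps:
(√(144738 + 962169) + 382208) + ((-200560 - 321850) + 547642) = (√1106907 + 382208) + (-522410 + 547642) = (382208 + √1106907) + 25232 = 407440 + √1106907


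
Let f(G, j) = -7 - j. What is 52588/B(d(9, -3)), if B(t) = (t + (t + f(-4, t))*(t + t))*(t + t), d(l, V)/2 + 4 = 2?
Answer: -13147/104 ≈ -126.41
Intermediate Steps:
d(l, V) = -4 (d(l, V) = -8 + 2*2 = -8 + 4 = -4)
B(t) = -26*t² (B(t) = (t + (t + (-7 - t))*(t + t))*(t + t) = (t - 14*t)*(2*t) = (-13*t)*(2*t) = -26*t²)
52588/B(d(9, -3)) = 52588/((-26*(-4)²)) = 52588/((-26*16)) = 52588/(-416) = 52588*(-1/416) = -13147/104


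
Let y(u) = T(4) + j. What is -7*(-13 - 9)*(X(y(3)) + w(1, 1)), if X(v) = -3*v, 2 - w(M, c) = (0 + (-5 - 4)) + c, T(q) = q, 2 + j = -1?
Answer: 1078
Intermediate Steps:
j = -3 (j = -2 - 1 = -3)
w(M, c) = 11 - c (w(M, c) = 2 - ((0 + (-5 - 4)) + c) = 2 - ((0 - 9) + c) = 2 - (-9 + c) = 2 + (9 - c) = 11 - c)
y(u) = 1 (y(u) = 4 - 3 = 1)
-7*(-13 - 9)*(X(y(3)) + w(1, 1)) = -7*(-13 - 9)*(-3*1 + (11 - 1*1)) = -(-154)*(-3 + (11 - 1)) = -(-154)*(-3 + 10) = -(-154)*7 = -7*(-154) = 1078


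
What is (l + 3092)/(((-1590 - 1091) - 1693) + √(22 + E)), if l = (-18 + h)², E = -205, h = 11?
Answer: -4579578/6377353 - 1047*I*√183/6377353 ≈ -0.7181 - 0.0022209*I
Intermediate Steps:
l = 49 (l = (-18 + 11)² = (-7)² = 49)
(l + 3092)/(((-1590 - 1091) - 1693) + √(22 + E)) = (49 + 3092)/(((-1590 - 1091) - 1693) + √(22 - 205)) = 3141/((-2681 - 1693) + √(-183)) = 3141/(-4374 + I*√183)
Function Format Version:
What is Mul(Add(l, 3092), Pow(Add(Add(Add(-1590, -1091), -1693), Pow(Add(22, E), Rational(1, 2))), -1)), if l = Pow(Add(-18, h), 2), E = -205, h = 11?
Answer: Add(Rational(-4579578, 6377353), Mul(Rational(-1047, 6377353), I, Pow(183, Rational(1, 2)))) ≈ Add(-0.71810, Mul(-0.0022209, I))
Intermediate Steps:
l = 49 (l = Pow(Add(-18, 11), 2) = Pow(-7, 2) = 49)
Mul(Add(l, 3092), Pow(Add(Add(Add(-1590, -1091), -1693), Pow(Add(22, E), Rational(1, 2))), -1)) = Mul(Add(49, 3092), Pow(Add(Add(Add(-1590, -1091), -1693), Pow(Add(22, -205), Rational(1, 2))), -1)) = Mul(3141, Pow(Add(Add(-2681, -1693), Pow(-183, Rational(1, 2))), -1)) = Mul(3141, Pow(Add(-4374, Mul(I, Pow(183, Rational(1, 2)))), -1))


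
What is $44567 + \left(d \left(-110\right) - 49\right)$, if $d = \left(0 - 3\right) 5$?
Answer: $46168$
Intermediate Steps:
$d = -15$ ($d = \left(-3\right) 5 = -15$)
$44567 + \left(d \left(-110\right) - 49\right) = 44567 - -1601 = 44567 + \left(1650 - 49\right) = 44567 + 1601 = 46168$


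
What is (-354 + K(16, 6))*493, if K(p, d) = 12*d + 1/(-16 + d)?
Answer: -1390753/10 ≈ -1.3908e+5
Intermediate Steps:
K(p, d) = 1/(-16 + d) + 12*d
(-354 + K(16, 6))*493 = (-354 + (1 - 192*6 + 12*6²)/(-16 + 6))*493 = (-354 + (1 - 1152 + 12*36)/(-10))*493 = (-354 - (1 - 1152 + 432)/10)*493 = (-354 - ⅒*(-719))*493 = (-354 + 719/10)*493 = -2821/10*493 = -1390753/10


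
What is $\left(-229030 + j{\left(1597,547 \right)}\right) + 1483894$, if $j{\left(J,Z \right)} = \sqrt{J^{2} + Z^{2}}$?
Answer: $1254864 + \sqrt{2849618} \approx 1.2566 \cdot 10^{6}$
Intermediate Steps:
$\left(-229030 + j{\left(1597,547 \right)}\right) + 1483894 = \left(-229030 + \sqrt{1597^{2} + 547^{2}}\right) + 1483894 = \left(-229030 + \sqrt{2550409 + 299209}\right) + 1483894 = \left(-229030 + \sqrt{2849618}\right) + 1483894 = 1254864 + \sqrt{2849618}$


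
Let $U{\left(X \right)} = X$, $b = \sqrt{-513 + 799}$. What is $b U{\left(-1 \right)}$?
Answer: $- \sqrt{286} \approx -16.912$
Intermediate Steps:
$b = \sqrt{286} \approx 16.912$
$b U{\left(-1 \right)} = \sqrt{286} \left(-1\right) = - \sqrt{286}$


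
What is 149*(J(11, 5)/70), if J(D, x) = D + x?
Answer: 1192/35 ≈ 34.057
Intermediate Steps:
149*(J(11, 5)/70) = 149*((11 + 5)/70) = 149*(16*(1/70)) = 149*(8/35) = 1192/35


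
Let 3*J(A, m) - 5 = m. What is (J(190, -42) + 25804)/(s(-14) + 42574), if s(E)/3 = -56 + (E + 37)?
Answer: 3095/5097 ≈ 0.60722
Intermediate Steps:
J(A, m) = 5/3 + m/3
s(E) = -57 + 3*E (s(E) = 3*(-56 + (E + 37)) = 3*(-56 + (37 + E)) = 3*(-19 + E) = -57 + 3*E)
(J(190, -42) + 25804)/(s(-14) + 42574) = ((5/3 + (⅓)*(-42)) + 25804)/((-57 + 3*(-14)) + 42574) = ((5/3 - 14) + 25804)/((-57 - 42) + 42574) = (-37/3 + 25804)/(-99 + 42574) = (77375/3)/42475 = (77375/3)*(1/42475) = 3095/5097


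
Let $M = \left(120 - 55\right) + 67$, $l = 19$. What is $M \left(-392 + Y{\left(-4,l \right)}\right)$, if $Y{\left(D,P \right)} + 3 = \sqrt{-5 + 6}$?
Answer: $-52008$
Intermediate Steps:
$Y{\left(D,P \right)} = -2$ ($Y{\left(D,P \right)} = -3 + \sqrt{-5 + 6} = -3 + \sqrt{1} = -3 + 1 = -2$)
$M = 132$ ($M = 65 + 67 = 132$)
$M \left(-392 + Y{\left(-4,l \right)}\right) = 132 \left(-392 - 2\right) = 132 \left(-394\right) = -52008$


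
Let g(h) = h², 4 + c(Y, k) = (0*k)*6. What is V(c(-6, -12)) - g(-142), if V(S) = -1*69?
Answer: -20233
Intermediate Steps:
c(Y, k) = -4 (c(Y, k) = -4 + (0*k)*6 = -4 + 0*6 = -4 + 0 = -4)
V(S) = -69
V(c(-6, -12)) - g(-142) = -69 - 1*(-142)² = -69 - 1*20164 = -69 - 20164 = -20233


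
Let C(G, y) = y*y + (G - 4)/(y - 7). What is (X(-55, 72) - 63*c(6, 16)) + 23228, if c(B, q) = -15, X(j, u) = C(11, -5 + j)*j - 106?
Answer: -11653126/67 ≈ -1.7393e+5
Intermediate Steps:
C(G, y) = y² + (-4 + G)/(-7 + y)
X(j, u) = -106 + j*(7 + (-5 + j)³ - 7*(-5 + j)²)/(-12 + j) (X(j, u) = ((-4 + 11 + (-5 + j)³ - 7*(-5 + j)²)/(-7 + (-5 + j)))*j - 106 = ((7 + (-5 + j)³ - 7*(-5 + j)²)/(-12 + j))*j - 106 = j*(7 + (-5 + j)³ - 7*(-5 + j)²)/(-12 + j) - 106 = -106 + j*(7 + (-5 + j)³ - 7*(-5 + j)²)/(-12 + j))
(X(-55, 72) - 63*c(6, 16)) + 23228 = ((1272 + (-55)⁴ - 399*(-55) - 22*(-55)³ + 145*(-55)²)/(-12 - 55) - 63*(-15)) + 23228 = ((1272 + 9150625 + 21945 - 22*(-166375) + 145*3025)/(-67) + 945) + 23228 = (-(1272 + 9150625 + 21945 + 3660250 + 438625)/67 + 945) + 23228 = (-1/67*13272717 + 945) + 23228 = (-13272717/67 + 945) + 23228 = -13209402/67 + 23228 = -11653126/67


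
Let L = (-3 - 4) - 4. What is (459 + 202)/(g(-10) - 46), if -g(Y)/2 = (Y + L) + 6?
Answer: -661/16 ≈ -41.313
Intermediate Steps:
L = -11 (L = -7 - 4 = -11)
g(Y) = 10 - 2*Y (g(Y) = -2*((Y - 11) + 6) = -2*((-11 + Y) + 6) = -2*(-5 + Y) = 10 - 2*Y)
(459 + 202)/(g(-10) - 46) = (459 + 202)/((10 - 2*(-10)) - 46) = 661/((10 + 20) - 46) = 661/(30 - 46) = 661/(-16) = 661*(-1/16) = -661/16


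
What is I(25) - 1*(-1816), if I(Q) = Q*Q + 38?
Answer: 2479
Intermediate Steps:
I(Q) = 38 + Q**2 (I(Q) = Q**2 + 38 = 38 + Q**2)
I(25) - 1*(-1816) = (38 + 25**2) - 1*(-1816) = (38 + 625) + 1816 = 663 + 1816 = 2479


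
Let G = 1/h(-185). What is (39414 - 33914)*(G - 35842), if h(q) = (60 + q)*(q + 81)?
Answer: -5125405989/26 ≈ -1.9713e+8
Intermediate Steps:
h(q) = (60 + q)*(81 + q)
G = 1/13000 (G = 1/(4860 + (-185)² + 141*(-185)) = 1/(4860 + 34225 - 26085) = 1/13000 ≈ 7.6923e-5)
(39414 - 33914)*(G - 35842) = (39414 - 33914)*(1/13000 - 35842) = 5500*(-465945999/13000) = -5125405989/26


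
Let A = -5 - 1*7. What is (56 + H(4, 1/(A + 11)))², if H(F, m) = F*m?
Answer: 2704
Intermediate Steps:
A = -12 (A = -5 - 7 = -12)
(56 + H(4, 1/(A + 11)))² = (56 + 4/(-12 + 11))² = (56 + 4/(-1))² = (56 + 4*(-1))² = (56 - 4)² = 52² = 2704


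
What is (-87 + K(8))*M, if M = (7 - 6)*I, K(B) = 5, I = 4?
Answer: -328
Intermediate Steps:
M = 4 (M = (7 - 6)*4 = 1*4 = 4)
(-87 + K(8))*M = (-87 + 5)*4 = -82*4 = -328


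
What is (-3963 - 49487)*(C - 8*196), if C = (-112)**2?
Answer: -586667200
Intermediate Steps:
C = 12544
(-3963 - 49487)*(C - 8*196) = (-3963 - 49487)*(12544 - 8*196) = -53450*(12544 - 1568) = -53450*10976 = -586667200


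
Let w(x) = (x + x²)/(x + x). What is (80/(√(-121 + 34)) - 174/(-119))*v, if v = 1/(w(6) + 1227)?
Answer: 348/292859 - 160*I*√87/214107 ≈ 0.0011883 - 0.0069703*I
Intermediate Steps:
w(x) = (x + x²)/(2*x) (w(x) = (x + x²)/((2*x)) = (x + x²)*(1/(2*x)) = (x + x²)/(2*x))
v = 2/2461 (v = 1/((½ + (½)*6) + 1227) = 1/((½ + 3) + 1227) = 1/(7/2 + 1227) = 1/(2461/2) = 2/2461 ≈ 0.00081268)
(80/(√(-121 + 34)) - 174/(-119))*v = (80/(√(-121 + 34)) - 174/(-119))*(2/2461) = (80/(√(-87)) - 174*(-1/119))*(2/2461) = (80/((I*√87)) + 174/119)*(2/2461) = (80*(-I*√87/87) + 174/119)*(2/2461) = (-80*I*√87/87 + 174/119)*(2/2461) = (174/119 - 80*I*√87/87)*(2/2461) = 348/292859 - 160*I*√87/214107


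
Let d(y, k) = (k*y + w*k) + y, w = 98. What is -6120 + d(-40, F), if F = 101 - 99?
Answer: -6044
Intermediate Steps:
F = 2
d(y, k) = y + 98*k + k*y (d(y, k) = (k*y + 98*k) + y = (98*k + k*y) + y = y + 98*k + k*y)
-6120 + d(-40, F) = -6120 + (-40 + 98*2 + 2*(-40)) = -6120 + (-40 + 196 - 80) = -6120 + 76 = -6044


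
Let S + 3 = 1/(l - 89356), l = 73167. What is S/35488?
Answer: -6071/71814404 ≈ -8.4537e-5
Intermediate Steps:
S = -48568/16189 (S = -3 + 1/(73167 - 89356) = -3 + 1/(-16189) = -3 - 1/16189 = -48568/16189 ≈ -3.0001)
S/35488 = -48568/16189/35488 = -48568/16189*1/35488 = -6071/71814404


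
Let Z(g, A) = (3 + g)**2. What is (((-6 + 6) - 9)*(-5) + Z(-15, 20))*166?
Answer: 31374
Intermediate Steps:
(((-6 + 6) - 9)*(-5) + Z(-15, 20))*166 = (((-6 + 6) - 9)*(-5) + (3 - 15)**2)*166 = ((0 - 9)*(-5) + (-12)**2)*166 = (-9*(-5) + 144)*166 = (45 + 144)*166 = 189*166 = 31374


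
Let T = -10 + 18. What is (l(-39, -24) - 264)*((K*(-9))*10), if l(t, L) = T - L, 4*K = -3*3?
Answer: -46980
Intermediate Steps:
K = -9/4 (K = (-3*3)/4 = (1/4)*(-9) = -9/4 ≈ -2.2500)
T = 8
l(t, L) = 8 - L
(l(-39, -24) - 264)*((K*(-9))*10) = ((8 - 1*(-24)) - 264)*(-9/4*(-9)*10) = ((8 + 24) - 264)*((81/4)*10) = (32 - 264)*(405/2) = -232*405/2 = -46980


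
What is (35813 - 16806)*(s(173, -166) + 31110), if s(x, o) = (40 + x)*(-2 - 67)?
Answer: 311961891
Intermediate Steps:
s(x, o) = -2760 - 69*x (s(x, o) = (40 + x)*(-69) = -2760 - 69*x)
(35813 - 16806)*(s(173, -166) + 31110) = (35813 - 16806)*((-2760 - 69*173) + 31110) = 19007*((-2760 - 11937) + 31110) = 19007*(-14697 + 31110) = 19007*16413 = 311961891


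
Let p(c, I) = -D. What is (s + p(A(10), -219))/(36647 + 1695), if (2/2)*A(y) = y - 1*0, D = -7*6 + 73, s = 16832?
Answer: 16801/38342 ≈ 0.43819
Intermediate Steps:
D = 31 (D = -42 + 73 = 31)
A(y) = y (A(y) = y - 1*0 = y + 0 = y)
p(c, I) = -31 (p(c, I) = -1*31 = -31)
(s + p(A(10), -219))/(36647 + 1695) = (16832 - 31)/(36647 + 1695) = 16801/38342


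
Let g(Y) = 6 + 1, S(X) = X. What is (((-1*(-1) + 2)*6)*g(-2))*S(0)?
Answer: 0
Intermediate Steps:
g(Y) = 7
(((-1*(-1) + 2)*6)*g(-2))*S(0) = (((-1*(-1) + 2)*6)*7)*0 = (((1 + 2)*6)*7)*0 = ((3*6)*7)*0 = (18*7)*0 = 126*0 = 0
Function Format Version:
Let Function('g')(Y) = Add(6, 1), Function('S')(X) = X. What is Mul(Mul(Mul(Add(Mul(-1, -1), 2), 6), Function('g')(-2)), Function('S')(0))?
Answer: 0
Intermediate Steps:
Function('g')(Y) = 7
Mul(Mul(Mul(Add(Mul(-1, -1), 2), 6), Function('g')(-2)), Function('S')(0)) = Mul(Mul(Mul(Add(Mul(-1, -1), 2), 6), 7), 0) = Mul(Mul(Mul(Add(1, 2), 6), 7), 0) = Mul(Mul(Mul(3, 6), 7), 0) = Mul(Mul(18, 7), 0) = Mul(126, 0) = 0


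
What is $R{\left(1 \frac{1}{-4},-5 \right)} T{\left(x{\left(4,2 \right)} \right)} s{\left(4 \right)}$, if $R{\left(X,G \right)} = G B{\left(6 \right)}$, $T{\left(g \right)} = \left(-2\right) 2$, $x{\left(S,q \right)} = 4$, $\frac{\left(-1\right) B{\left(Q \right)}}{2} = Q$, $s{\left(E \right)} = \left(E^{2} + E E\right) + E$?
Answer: $-8640$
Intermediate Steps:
$s{\left(E \right)} = E + 2 E^{2}$ ($s{\left(E \right)} = \left(E^{2} + E^{2}\right) + E = 2 E^{2} + E = E + 2 E^{2}$)
$B{\left(Q \right)} = - 2 Q$
$T{\left(g \right)} = -4$
$R{\left(X,G \right)} = - 12 G$ ($R{\left(X,G \right)} = G \left(\left(-2\right) 6\right) = G \left(-12\right) = - 12 G$)
$R{\left(1 \frac{1}{-4},-5 \right)} T{\left(x{\left(4,2 \right)} \right)} s{\left(4 \right)} = \left(-12\right) \left(-5\right) \left(-4\right) 4 \left(1 + 2 \cdot 4\right) = 60 \left(-4\right) 4 \left(1 + 8\right) = - 240 \cdot 4 \cdot 9 = \left(-240\right) 36 = -8640$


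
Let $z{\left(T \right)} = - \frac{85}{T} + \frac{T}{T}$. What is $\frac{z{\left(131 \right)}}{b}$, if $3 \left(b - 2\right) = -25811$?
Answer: $- \frac{138}{3380455} \approx -4.0823 \cdot 10^{-5}$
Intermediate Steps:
$b = - \frac{25805}{3}$ ($b = 2 + \frac{1}{3} \left(-25811\right) = 2 - \frac{25811}{3} = - \frac{25805}{3} \approx -8601.7$)
$z{\left(T \right)} = 1 - \frac{85}{T}$ ($z{\left(T \right)} = - \frac{85}{T} + 1 = 1 - \frac{85}{T}$)
$\frac{z{\left(131 \right)}}{b} = \frac{\frac{1}{131} \left(-85 + 131\right)}{- \frac{25805}{3}} = \frac{1}{131} \cdot 46 \left(- \frac{3}{25805}\right) = \frac{46}{131} \left(- \frac{3}{25805}\right) = - \frac{138}{3380455}$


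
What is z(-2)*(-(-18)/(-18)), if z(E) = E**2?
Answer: -4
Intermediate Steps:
z(-2)*(-(-18)/(-18)) = (-2)**2*(-(-18)/(-18)) = 4*(-(-18)*(-1)/18) = 4*(-1*1) = 4*(-1) = -4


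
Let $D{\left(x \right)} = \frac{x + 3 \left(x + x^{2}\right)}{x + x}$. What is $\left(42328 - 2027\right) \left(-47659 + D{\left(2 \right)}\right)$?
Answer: $-1920503854$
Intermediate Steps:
$D{\left(x \right)} = \frac{3 x^{2} + 4 x}{2 x}$ ($D{\left(x \right)} = \frac{x + \left(3 x + 3 x^{2}\right)}{2 x} = \left(3 x^{2} + 4 x\right) \frac{1}{2 x} = \frac{3 x^{2} + 4 x}{2 x}$)
$\left(42328 - 2027\right) \left(-47659 + D{\left(2 \right)}\right) = \left(42328 - 2027\right) \left(-47659 + \left(2 + \frac{3}{2} \cdot 2\right)\right) = 40301 \left(-47659 + \left(2 + 3\right)\right) = 40301 \left(-47659 + 5\right) = 40301 \left(-47654\right) = -1920503854$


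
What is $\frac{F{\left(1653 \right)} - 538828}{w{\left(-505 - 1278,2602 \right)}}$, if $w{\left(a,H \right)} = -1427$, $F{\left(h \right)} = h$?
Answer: $\frac{537175}{1427} \approx 376.44$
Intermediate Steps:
$\frac{F{\left(1653 \right)} - 538828}{w{\left(-505 - 1278,2602 \right)}} = \frac{1653 - 538828}{-1427} = \left(1653 - 538828\right) \left(- \frac{1}{1427}\right) = \left(-537175\right) \left(- \frac{1}{1427}\right) = \frac{537175}{1427}$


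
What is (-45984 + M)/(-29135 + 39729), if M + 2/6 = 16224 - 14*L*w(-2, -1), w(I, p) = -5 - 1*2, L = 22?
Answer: -82813/31782 ≈ -2.6057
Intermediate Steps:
w(I, p) = -7 (w(I, p) = -5 - 2 = -7)
M = 55139/3 (M = -⅓ + (16224 - 14*22*(-7)) = -⅓ + (16224 - 308*(-7)) = -⅓ + (16224 - 1*(-2156)) = -⅓ + (16224 + 2156) = -⅓ + 18380 = 55139/3 ≈ 18380.)
(-45984 + M)/(-29135 + 39729) = (-45984 + 55139/3)/(-29135 + 39729) = -82813/3/10594 = -82813/3*1/10594 = -82813/31782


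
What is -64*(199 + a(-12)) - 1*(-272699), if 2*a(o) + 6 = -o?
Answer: 259771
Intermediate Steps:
a(o) = -3 - o/2 (a(o) = -3 + (-o)/2 = -3 - o/2)
-64*(199 + a(-12)) - 1*(-272699) = -64*(199 + (-3 - ½*(-12))) - 1*(-272699) = -64*(199 + (-3 + 6)) + 272699 = -64*(199 + 3) + 272699 = -64*202 + 272699 = -12928 + 272699 = 259771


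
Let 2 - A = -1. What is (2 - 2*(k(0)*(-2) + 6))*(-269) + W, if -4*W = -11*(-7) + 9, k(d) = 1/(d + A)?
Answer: 13859/6 ≈ 2309.8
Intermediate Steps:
A = 3 (A = 2 - 1*(-1) = 2 + 1 = 3)
k(d) = 1/(3 + d) (k(d) = 1/(d + 3) = 1/(3 + d))
W = -43/2 (W = -(-11*(-7) + 9)/4 = -(77 + 9)/4 = -¼*86 = -43/2 ≈ -21.500)
(2 - 2*(k(0)*(-2) + 6))*(-269) + W = (2 - 2*(-2/(3 + 0) + 6))*(-269) - 43/2 = (2 - 2*(-2/3 + 6))*(-269) - 43/2 = (2 - 2*((⅓)*(-2) + 6))*(-269) - 43/2 = (2 - 2*(-⅔ + 6))*(-269) - 43/2 = (2 - 2*16/3)*(-269) - 43/2 = (2 - 32/3)*(-269) - 43/2 = -26/3*(-269) - 43/2 = 6994/3 - 43/2 = 13859/6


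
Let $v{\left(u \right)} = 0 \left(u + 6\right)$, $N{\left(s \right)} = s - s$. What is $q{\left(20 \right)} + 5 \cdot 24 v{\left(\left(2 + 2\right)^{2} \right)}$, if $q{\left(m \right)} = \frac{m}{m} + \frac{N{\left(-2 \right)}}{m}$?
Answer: $1$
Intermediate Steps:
$N{\left(s \right)} = 0$
$q{\left(m \right)} = 1$ ($q{\left(m \right)} = \frac{m}{m} + \frac{0}{m} = 1 + 0 = 1$)
$v{\left(u \right)} = 0$ ($v{\left(u \right)} = 0 \left(6 + u\right) = 0$)
$q{\left(20 \right)} + 5 \cdot 24 v{\left(\left(2 + 2\right)^{2} \right)} = 1 + 5 \cdot 24 \cdot 0 = 1 + 120 \cdot 0 = 1 + 0 = 1$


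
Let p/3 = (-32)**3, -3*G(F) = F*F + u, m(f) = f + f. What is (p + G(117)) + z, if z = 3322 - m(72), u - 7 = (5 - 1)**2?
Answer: -299090/3 ≈ -99697.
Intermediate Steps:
u = 23 (u = 7 + (5 - 1)**2 = 7 + 4**2 = 7 + 16 = 23)
m(f) = 2*f
G(F) = -23/3 - F**2/3 (G(F) = -(F*F + 23)/3 = -(F**2 + 23)/3 = -(23 + F**2)/3 = -23/3 - F**2/3)
p = -98304 (p = 3*(-32)**3 = 3*(-32768) = -98304)
z = 3178 (z = 3322 - 2*72 = 3322 - 1*144 = 3322 - 144 = 3178)
(p + G(117)) + z = (-98304 + (-23/3 - 1/3*117**2)) + 3178 = (-98304 + (-23/3 - 1/3*13689)) + 3178 = (-98304 + (-23/3 - 4563)) + 3178 = (-98304 - 13712/3) + 3178 = -308624/3 + 3178 = -299090/3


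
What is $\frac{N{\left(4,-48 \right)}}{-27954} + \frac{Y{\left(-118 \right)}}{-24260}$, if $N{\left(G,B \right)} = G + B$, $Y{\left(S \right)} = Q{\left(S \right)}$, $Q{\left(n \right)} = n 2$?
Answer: $\frac{958073}{84770505} \approx 0.011302$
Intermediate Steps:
$Q{\left(n \right)} = 2 n$
$Y{\left(S \right)} = 2 S$
$N{\left(G,B \right)} = B + G$
$\frac{N{\left(4,-48 \right)}}{-27954} + \frac{Y{\left(-118 \right)}}{-24260} = \frac{-48 + 4}{-27954} + \frac{2 \left(-118\right)}{-24260} = \left(-44\right) \left(- \frac{1}{27954}\right) - - \frac{59}{6065} = \frac{22}{13977} + \frac{59}{6065} = \frac{958073}{84770505}$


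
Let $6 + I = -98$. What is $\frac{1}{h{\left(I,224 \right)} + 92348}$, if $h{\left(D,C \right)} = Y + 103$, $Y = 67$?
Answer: $\frac{1}{92518} \approx 1.0809 \cdot 10^{-5}$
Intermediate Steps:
$I = -104$ ($I = -6 - 98 = -104$)
$h{\left(D,C \right)} = 170$ ($h{\left(D,C \right)} = 67 + 103 = 170$)
$\frac{1}{h{\left(I,224 \right)} + 92348} = \frac{1}{170 + 92348} = \frac{1}{92518}$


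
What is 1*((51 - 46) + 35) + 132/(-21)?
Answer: 236/7 ≈ 33.714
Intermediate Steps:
1*((51 - 46) + 35) + 132/(-21) = 1*(5 + 35) + 132*(-1/21) = 1*40 - 44/7 = 40 - 44/7 = 236/7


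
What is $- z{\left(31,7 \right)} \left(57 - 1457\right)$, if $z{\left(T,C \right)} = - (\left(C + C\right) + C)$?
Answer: $-29400$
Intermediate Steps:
$z{\left(T,C \right)} = - 3 C$ ($z{\left(T,C \right)} = - (2 C + C) = - 3 C$)
$- z{\left(31,7 \right)} \left(57 - 1457\right) = - \left(-3\right) 7 \left(57 - 1457\right) = - \left(-21\right) \left(-1400\right) = \left(-1\right) 29400 = -29400$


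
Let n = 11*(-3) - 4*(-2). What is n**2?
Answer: 625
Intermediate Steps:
n = -25 (n = -33 + 8 = -25)
n**2 = (-25)**2 = 625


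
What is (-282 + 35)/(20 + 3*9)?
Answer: -247/47 ≈ -5.2553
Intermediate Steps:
(-282 + 35)/(20 + 3*9) = -247/(20 + 27) = -247/47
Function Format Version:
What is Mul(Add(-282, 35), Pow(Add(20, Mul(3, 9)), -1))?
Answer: Rational(-247, 47) ≈ -5.2553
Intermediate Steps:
Mul(Add(-282, 35), Pow(Add(20, Mul(3, 9)), -1)) = Mul(-247, Pow(Add(20, 27), -1)) = Mul(-247, Pow(47, -1)) = Mul(-247, Rational(1, 47)) = Rational(-247, 47)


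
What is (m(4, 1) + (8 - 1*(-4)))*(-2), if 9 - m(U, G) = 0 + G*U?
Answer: -34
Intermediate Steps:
m(U, G) = 9 - G*U (m(U, G) = 9 - (0 + G*U) = 9 - G*U)
(m(4, 1) + (8 - 1*(-4)))*(-2) = ((9 - 1*1*4) + (8 - 1*(-4)))*(-2) = ((9 - 4) + (8 + 4))*(-2) = (5 + 12)*(-2) = 17*(-2) = -34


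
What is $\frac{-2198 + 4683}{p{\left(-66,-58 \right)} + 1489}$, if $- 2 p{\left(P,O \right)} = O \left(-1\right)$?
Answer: $\frac{497}{292} \approx 1.7021$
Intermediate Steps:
$p{\left(P,O \right)} = \frac{O}{2}$ ($p{\left(P,O \right)} = - \frac{O \left(-1\right)}{2} = - \frac{\left(-1\right) O}{2} = \frac{O}{2}$)
$\frac{-2198 + 4683}{p{\left(-66,-58 \right)} + 1489} = \frac{-2198 + 4683}{\frac{1}{2} \left(-58\right) + 1489} = \frac{2485}{-29 + 1489} = \frac{2485}{1460} = 2485 \cdot \frac{1}{1460} = \frac{497}{292}$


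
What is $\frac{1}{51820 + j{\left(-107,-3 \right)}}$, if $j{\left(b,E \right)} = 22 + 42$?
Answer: $\frac{1}{51884} \approx 1.9274 \cdot 10^{-5}$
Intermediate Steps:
$j{\left(b,E \right)} = 64$
$\frac{1}{51820 + j{\left(-107,-3 \right)}} = \frac{1}{51820 + 64} = \frac{1}{51884}$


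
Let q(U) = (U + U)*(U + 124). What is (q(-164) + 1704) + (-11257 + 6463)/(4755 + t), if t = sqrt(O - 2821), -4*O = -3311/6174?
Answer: 236510086329800/15955624043 + 201348*I*sqrt(19904030)/79778120215 ≈ 14823.0 + 0.01126*I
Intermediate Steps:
O = 473/3528 (O = -(-3311)/(4*6174) = -1/4*(-473/882) = 473/3528 ≈ 0.13407)
q(U) = 2*U*(124 + U) (q(U) = (2*U)*(124 + U) = 2*U*(124 + U))
t = I*sqrt(19904030)/84 (t = sqrt(473/3528 - 2821) = sqrt(-9952015/3528) = I*sqrt(19904030)/84 ≈ 53.112*I)
(q(-164) + 1704) + (-11257 + 6463)/(4755 + t) = (2*(-164)*(124 - 164) + 1704) + (-11257 + 6463)/(4755 + I*sqrt(19904030)/84) = (2*(-164)*(-40) + 1704) - 4794/(4755 + I*sqrt(19904030)/84) = (13120 + 1704) - 4794/(4755 + I*sqrt(19904030)/84) = 14824 - 4794/(4755 + I*sqrt(19904030)/84)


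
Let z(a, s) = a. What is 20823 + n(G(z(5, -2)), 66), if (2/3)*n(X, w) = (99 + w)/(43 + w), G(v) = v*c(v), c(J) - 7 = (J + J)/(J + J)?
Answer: 4539909/218 ≈ 20825.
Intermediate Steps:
c(J) = 8 (c(J) = 7 + (J + J)/(J + J) = 7 + (2*J)/((2*J)) = 7 + (2*J)*(1/(2*J)) = 7 + 1 = 8)
G(v) = 8*v (G(v) = v*8 = 8*v)
n(X, w) = 3*(99 + w)/(2*(43 + w)) (n(X, w) = 3*((99 + w)/(43 + w))/2 = 3*(99 + w)/(2*(43 + w)))
20823 + n(G(z(5, -2)), 66) = 20823 + 3*(99 + 66)/(2*(43 + 66)) = 20823 + (3/2)*165/109 = 20823 + (3/2)*(1/109)*165 = 20823 + 495/218 = 4539909/218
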